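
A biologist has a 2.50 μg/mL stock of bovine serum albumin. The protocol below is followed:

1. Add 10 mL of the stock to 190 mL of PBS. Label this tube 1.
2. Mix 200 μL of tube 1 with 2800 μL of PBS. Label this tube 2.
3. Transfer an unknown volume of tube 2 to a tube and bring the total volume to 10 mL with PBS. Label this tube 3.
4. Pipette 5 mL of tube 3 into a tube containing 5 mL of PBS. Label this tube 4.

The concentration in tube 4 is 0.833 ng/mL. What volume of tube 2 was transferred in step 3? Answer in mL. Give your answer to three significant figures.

Step 1: 10 mL + 190 mL = 200 mL total → factor 200/10 = 20
Step 2: 200 μL + 2800 μL = 3000 μL total → factor 3000/200 = 15
Step 3: v brought to 10 mL → factor = 10 mL/v
Step 4: 5 mL + 5 mL = 10 mL total → factor 10/5 = 2
Product of known-step factors = 600
Overall factor = 2.50 μg/mL / (0.833 ng/mL) = 3001.2
Step-3 factor = 3001.2 / 600 = 5.002
v = 10 mL / 5.002 = 2.00 mL

2.00 mL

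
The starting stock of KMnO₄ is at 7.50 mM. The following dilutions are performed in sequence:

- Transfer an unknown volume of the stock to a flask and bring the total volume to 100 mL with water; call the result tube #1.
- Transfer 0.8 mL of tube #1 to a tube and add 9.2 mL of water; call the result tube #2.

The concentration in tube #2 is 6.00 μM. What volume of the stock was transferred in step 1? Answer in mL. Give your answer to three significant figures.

Step 1: v brought to 100 mL → factor = 100 mL/v
Step 2: 0.8 mL + 9.2 mL = 10 mL total → factor 10/0.8 = 12.5
Product of known-step factors = 12.5
Overall factor = 7.50 mM / (6.00 μM) = 1250
Step-1 factor = 1250 / 12.5 = 100
v = 100 mL / 100 = 1.00 mL

1.00 mL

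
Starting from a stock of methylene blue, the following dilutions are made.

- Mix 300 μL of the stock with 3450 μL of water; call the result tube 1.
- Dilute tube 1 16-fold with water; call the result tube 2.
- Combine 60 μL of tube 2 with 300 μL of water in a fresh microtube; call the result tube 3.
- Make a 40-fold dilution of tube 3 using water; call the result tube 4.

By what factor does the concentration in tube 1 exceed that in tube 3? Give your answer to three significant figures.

96.0

Step 1: 300 μL + 3450 μL = 3750 μL total → factor 3750/300 = 12.5
Step 2: 16-fold → factor 16
Step 3: 60 μL + 300 μL = 360 μL total → factor 360/60 = 6
Dilution factor to tube 1 = 12.5; to tube 3 = 1200
[tube 1]/[tube 3] = (factor to tube 3)/(factor to tube 1) = 1200/12.5 = 96.0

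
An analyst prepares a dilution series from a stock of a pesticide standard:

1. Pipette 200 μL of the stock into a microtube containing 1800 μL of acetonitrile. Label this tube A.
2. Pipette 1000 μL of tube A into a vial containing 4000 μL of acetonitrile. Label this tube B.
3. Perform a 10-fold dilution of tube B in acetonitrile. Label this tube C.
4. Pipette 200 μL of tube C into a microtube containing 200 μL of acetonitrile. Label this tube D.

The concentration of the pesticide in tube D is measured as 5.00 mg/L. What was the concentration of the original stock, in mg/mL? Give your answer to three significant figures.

5.00 mg/mL

Step 1: 200 μL + 1800 μL = 2000 μL total → factor 2000/200 = 10
Step 2: 1000 μL + 4000 μL = 5000 μL total → factor 5000/1000 = 5
Step 3: 10-fold → factor 10
Step 4: 200 μL + 200 μL = 400 μL total → factor 400/200 = 2
Overall dilution factor = 10 × 5 × 10 × 2 = 1000
Stock = 5.00 mg/L × 1000 = 5000 mg/L = 5.00 mg/mL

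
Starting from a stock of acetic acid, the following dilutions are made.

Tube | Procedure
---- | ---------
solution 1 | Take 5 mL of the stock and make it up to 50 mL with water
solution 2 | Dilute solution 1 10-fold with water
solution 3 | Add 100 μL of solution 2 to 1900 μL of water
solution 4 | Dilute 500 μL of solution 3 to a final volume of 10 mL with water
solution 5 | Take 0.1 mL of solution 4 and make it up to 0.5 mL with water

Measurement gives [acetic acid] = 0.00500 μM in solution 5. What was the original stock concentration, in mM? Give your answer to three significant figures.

1.00 mM

Step 1: 5 mL brought to 50 mL → factor 50/5 = 10
Step 2: 10-fold → factor 10
Step 3: 100 μL + 1900 μL = 2000 μL total → factor 2000/100 = 20
Step 4: 500 μL brought to 10 mL → factor 10000/500 = 20
Step 5: 0.1 mL brought to 0.5 mL → factor 0.5/0.1 = 5
Overall dilution factor = 10 × 10 × 20 × 20 × 5 = 2 × 10^5
Stock = 0.00500 μM × 2 × 10^5 = 1000 μM = 1.00 mM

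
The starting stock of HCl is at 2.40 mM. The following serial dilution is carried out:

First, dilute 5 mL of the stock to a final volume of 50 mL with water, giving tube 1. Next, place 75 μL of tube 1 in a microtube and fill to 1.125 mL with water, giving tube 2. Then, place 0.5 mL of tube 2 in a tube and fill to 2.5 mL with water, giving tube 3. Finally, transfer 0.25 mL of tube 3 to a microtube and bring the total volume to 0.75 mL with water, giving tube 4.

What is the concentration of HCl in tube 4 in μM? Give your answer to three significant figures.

Step 1: 5 mL brought to 50 mL → factor 50/5 = 10
Step 2: 75 μL brought to 1.125 mL → factor 1125/75 = 15
Step 3: 0.5 mL brought to 2.5 mL → factor 2.5/0.5 = 5
Step 4: 0.25 mL brought to 0.75 mL → factor 0.75/0.25 = 3
Overall dilution factor = 10 × 15 × 5 × 3 = 2250
Final = 2.40 mM / 2250 = 0.001067 mM = 1.07 μM

1.07 μM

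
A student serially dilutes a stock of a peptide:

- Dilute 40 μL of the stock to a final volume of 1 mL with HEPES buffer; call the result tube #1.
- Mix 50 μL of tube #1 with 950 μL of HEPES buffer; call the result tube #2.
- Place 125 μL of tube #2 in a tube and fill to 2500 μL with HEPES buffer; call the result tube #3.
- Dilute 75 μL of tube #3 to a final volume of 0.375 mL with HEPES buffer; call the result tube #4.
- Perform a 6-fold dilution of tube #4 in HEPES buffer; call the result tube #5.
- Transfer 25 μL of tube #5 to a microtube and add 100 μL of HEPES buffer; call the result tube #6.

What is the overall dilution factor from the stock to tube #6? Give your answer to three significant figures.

Step 1: 40 μL brought to 1 mL → factor 1000/40 = 25
Step 2: 50 μL + 950 μL = 1000 μL total → factor 1000/50 = 20
Step 3: 125 μL brought to 2500 μL → factor 2500/125 = 20
Step 4: 75 μL brought to 0.375 mL → factor 375/75 = 5
Step 5: 6-fold → factor 6
Step 6: 25 μL + 100 μL = 125 μL total → factor 125/25 = 5
Overall dilution factor = 25 × 20 × 20 × 5 × 6 × 5 = 1.5 × 10^6

1.50 × 10^6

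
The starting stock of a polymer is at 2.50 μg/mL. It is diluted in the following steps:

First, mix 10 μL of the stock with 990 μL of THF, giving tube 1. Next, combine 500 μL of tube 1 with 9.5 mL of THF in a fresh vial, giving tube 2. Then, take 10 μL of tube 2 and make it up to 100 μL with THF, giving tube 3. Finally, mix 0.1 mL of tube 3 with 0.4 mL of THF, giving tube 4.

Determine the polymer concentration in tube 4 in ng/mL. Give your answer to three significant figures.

0.0250 ng/mL

Step 1: 10 μL + 990 μL = 1000 μL total → factor 1000/10 = 100
Step 2: 500 μL + 9.5 mL = 10000 μL total → factor 10000/500 = 20
Step 3: 10 μL brought to 100 μL → factor 100/10 = 10
Step 4: 0.1 mL + 0.4 mL = 0.5 mL total → factor 0.5/0.1 = 5
Overall dilution factor = 100 × 20 × 10 × 5 = 1 × 10^5
Final = 2.50 μg/mL / 1 × 10^5 = 2.500 × 10^-5 μg/mL = 0.0250 ng/mL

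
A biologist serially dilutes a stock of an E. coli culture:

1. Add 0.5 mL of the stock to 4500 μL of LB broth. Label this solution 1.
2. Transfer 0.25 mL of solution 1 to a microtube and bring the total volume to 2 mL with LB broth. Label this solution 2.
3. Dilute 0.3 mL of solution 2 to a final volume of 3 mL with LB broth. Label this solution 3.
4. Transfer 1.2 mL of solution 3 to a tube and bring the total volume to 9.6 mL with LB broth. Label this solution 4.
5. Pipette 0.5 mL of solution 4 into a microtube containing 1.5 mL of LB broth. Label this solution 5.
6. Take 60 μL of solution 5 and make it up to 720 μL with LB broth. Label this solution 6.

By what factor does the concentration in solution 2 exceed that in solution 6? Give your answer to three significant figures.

Step 1: 0.5 mL + 4500 μL = 5 mL total → factor 5/0.5 = 10
Step 2: 0.25 mL brought to 2 mL → factor 2/0.25 = 8
Step 3: 0.3 mL brought to 3 mL → factor 3/0.3 = 10
Step 4: 1.2 mL brought to 9.6 mL → factor 9.6/1.2 = 8
Step 5: 0.5 mL + 1.5 mL = 2 mL total → factor 2/0.5 = 4
Step 6: 60 μL brought to 720 μL → factor 720/60 = 12
Dilution factor to solution 2 = 80; to solution 6 = 3.072 × 10^5
[solution 2]/[solution 6] = (factor to solution 6)/(factor to solution 2) = 3.072 × 10^5/80 = 3.84 × 10^3

3.84 × 10^3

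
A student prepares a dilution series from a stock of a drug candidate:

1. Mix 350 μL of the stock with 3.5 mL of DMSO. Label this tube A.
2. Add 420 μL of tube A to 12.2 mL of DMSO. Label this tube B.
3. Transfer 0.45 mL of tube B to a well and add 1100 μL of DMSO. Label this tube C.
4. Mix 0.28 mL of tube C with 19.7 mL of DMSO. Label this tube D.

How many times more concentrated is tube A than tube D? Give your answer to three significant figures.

7.39 × 10^3

Step 1: 350 μL + 3.5 mL = 3850 μL total → factor 3850/350 = 11
Step 2: 420 μL + 12.2 mL = 12620 μL total → factor 12620/420 = 30.048
Step 3: 0.45 mL + 1100 μL = 1.55 mL total → factor 1.55/0.45 = 3.4444
Step 4: 0.28 mL + 19.7 mL = 19.98 mL total → factor 19.98/0.28 = 71.357
Dilution factor to tube A = 11; to tube D = 81238
[tube A]/[tube D] = (factor to tube D)/(factor to tube A) = 81238/11 = 7.39 × 10^3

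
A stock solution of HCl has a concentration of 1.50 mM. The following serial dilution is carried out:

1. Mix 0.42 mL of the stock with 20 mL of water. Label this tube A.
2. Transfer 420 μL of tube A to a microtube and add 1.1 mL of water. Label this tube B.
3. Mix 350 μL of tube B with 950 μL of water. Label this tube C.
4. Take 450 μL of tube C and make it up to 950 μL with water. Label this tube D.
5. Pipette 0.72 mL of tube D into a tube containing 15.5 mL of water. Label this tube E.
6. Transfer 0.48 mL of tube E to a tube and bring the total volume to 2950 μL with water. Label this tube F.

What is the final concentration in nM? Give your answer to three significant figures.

Step 1: 0.42 mL + 20 mL = 20.42 mL total → factor 20.42/0.42 = 48.619
Step 2: 420 μL + 1.1 mL = 1520 μL total → factor 1520/420 = 3.619
Step 3: 350 μL + 950 μL = 1300 μL total → factor 1300/350 = 3.7143
Step 4: 450 μL brought to 950 μL → factor 950/450 = 2.1111
Step 5: 0.72 mL + 15.5 mL = 16.22 mL total → factor 16.22/0.72 = 22.528
Step 6: 0.48 mL brought to 2950 μL → factor 2.95/0.48 = 6.1458
Overall dilution factor = 48.619 × 3.619 × 3.7143 × 2.1111 × 22.528 × 6.1458 = 1.9102 × 10^5
Final = 1.50 mM / 1.9102 × 10^5 = 7.852 × 10^-6 mM = 7.85 nM

7.85 nM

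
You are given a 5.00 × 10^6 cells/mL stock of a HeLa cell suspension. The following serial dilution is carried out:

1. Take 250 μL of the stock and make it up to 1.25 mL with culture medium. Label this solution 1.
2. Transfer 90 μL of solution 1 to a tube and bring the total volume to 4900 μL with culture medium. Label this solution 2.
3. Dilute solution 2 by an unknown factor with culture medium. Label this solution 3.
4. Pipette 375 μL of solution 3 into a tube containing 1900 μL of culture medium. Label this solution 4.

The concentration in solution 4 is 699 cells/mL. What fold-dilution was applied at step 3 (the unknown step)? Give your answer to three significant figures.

Step 1: 250 μL brought to 1.25 mL → factor 1250/250 = 5
Step 2: 90 μL brought to 4900 μL → factor 4900/90 = 54.444
Step 3: unknown factor x
Step 4: 375 μL + 1900 μL = 2275 μL total → factor 2275/375 = 6.0667
Product of known-step factors = 1651.5
Overall factor = 5.00 × 10^6 cells/mL / (699 cells/mL) = 7153.1
x = 7153.1 / 1651.5 = 4.33

4.33-fold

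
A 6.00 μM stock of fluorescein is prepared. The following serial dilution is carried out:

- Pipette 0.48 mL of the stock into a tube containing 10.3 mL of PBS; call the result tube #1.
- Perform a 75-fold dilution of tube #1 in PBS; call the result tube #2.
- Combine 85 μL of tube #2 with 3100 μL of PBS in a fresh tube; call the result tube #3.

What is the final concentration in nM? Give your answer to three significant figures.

0.0951 nM

Step 1: 0.48 mL + 10.3 mL = 10.78 mL total → factor 10.78/0.48 = 22.458
Step 2: 75-fold → factor 75
Step 3: 85 μL + 3100 μL = 3185 μL total → factor 3185/85 = 37.471
Overall dilution factor = 22.458 × 75 × 37.471 = 63115
Final = 6.00 μM / 63115 = 9.507 × 10^-5 μM = 0.0951 nM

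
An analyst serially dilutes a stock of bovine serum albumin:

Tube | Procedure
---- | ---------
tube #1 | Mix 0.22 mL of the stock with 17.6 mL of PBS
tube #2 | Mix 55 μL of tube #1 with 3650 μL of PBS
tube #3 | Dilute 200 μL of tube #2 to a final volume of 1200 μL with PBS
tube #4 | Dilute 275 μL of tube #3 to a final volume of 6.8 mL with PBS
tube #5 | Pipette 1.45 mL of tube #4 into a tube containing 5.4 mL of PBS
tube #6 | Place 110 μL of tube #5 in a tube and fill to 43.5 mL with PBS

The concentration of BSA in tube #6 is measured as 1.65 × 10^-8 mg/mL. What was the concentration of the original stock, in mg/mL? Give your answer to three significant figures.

25.0 mg/mL

Step 1: 0.22 mL + 17.6 mL = 17.82 mL total → factor 17.82/0.22 = 81
Step 2: 55 μL + 3650 μL = 3705 μL total → factor 3705/55 = 67.364
Step 3: 200 μL brought to 1200 μL → factor 1200/200 = 6
Step 4: 275 μL brought to 6.8 mL → factor 6800/275 = 24.727
Step 5: 1.45 mL + 5.4 mL = 6.85 mL total → factor 6.85/1.45 = 4.7241
Step 6: 110 μL brought to 43.5 mL → factor 43500/110 = 395.45
Overall dilution factor = 81 × 67.364 × 6 × 24.727 × 4.7241 × 395.45 = 1.5124 × 10^9
Stock = 1.65 × 10^-8 mg/mL × 1.5124 × 10^9 = 25.0 mg/mL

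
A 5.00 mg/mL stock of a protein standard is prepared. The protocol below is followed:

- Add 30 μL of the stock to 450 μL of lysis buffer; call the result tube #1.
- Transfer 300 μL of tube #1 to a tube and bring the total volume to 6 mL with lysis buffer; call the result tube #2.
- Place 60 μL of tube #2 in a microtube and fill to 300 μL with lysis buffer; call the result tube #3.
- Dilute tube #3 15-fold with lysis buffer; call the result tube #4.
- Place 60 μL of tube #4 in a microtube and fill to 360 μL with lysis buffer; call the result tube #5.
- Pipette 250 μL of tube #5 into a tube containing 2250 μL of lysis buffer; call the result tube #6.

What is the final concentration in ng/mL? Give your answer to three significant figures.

Step 1: 30 μL + 450 μL = 480 μL total → factor 480/30 = 16
Step 2: 300 μL brought to 6 mL → factor 6000/300 = 20
Step 3: 60 μL brought to 300 μL → factor 300/60 = 5
Step 4: 15-fold → factor 15
Step 5: 60 μL brought to 360 μL → factor 360/60 = 6
Step 6: 250 μL + 2250 μL = 2500 μL total → factor 2500/250 = 10
Overall dilution factor = 16 × 20 × 5 × 15 × 6 × 10 = 1.44 × 10^6
Final = 5.00 mg/mL / 1.44 × 10^6 = 3.472 × 10^-6 mg/mL = 3.47 ng/mL

3.47 ng/mL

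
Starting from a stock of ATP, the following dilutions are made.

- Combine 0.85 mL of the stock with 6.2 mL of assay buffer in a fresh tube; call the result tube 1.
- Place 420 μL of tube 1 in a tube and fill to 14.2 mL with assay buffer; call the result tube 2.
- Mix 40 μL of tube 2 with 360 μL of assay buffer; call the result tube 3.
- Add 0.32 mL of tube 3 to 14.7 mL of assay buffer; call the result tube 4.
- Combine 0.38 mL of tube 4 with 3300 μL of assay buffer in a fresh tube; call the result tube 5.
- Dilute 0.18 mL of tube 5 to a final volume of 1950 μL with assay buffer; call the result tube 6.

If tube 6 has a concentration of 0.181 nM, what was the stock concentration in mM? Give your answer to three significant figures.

Step 1: 0.85 mL + 6.2 mL = 7.05 mL total → factor 7.05/0.85 = 8.2941
Step 2: 420 μL brought to 14.2 mL → factor 14200/420 = 33.81
Step 3: 40 μL + 360 μL = 400 μL total → factor 400/40 = 10
Step 4: 0.32 mL + 14.7 mL = 15.02 mL total → factor 15.02/0.32 = 46.938
Step 5: 0.38 mL + 3300 μL = 3.68 mL total → factor 3.68/0.38 = 9.6842
Step 6: 0.18 mL brought to 1950 μL → factor 1.95/0.18 = 10.833
Overall dilution factor = 8.2941 × 33.81 × 10 × 46.938 × 9.6842 × 10.833 = 1.3809 × 10^7
Stock = 0.181 nM × 1.3809 × 10^7 = 2.499 × 10^6 nM = 2.50 mM

2.50 mM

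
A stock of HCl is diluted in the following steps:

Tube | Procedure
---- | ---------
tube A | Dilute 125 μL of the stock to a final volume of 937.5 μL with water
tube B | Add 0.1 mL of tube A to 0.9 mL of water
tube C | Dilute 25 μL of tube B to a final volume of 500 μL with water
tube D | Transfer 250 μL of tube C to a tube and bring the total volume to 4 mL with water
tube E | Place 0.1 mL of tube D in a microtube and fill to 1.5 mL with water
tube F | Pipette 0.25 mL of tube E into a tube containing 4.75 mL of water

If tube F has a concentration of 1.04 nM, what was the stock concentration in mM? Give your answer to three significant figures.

Step 1: 125 μL brought to 937.5 μL → factor 937.5/125 = 7.5
Step 2: 0.1 mL + 0.9 mL = 1 mL total → factor 1/0.1 = 10
Step 3: 25 μL brought to 500 μL → factor 500/25 = 20
Step 4: 250 μL brought to 4 mL → factor 4000/250 = 16
Step 5: 0.1 mL brought to 1.5 mL → factor 1.5/0.1 = 15
Step 6: 0.25 mL + 4.75 mL = 5 mL total → factor 5/0.25 = 20
Overall dilution factor = 7.5 × 10 × 20 × 16 × 15 × 20 = 7.2 × 10^6
Stock = 1.04 nM × 7.2 × 10^6 = 7.488 × 10^6 nM = 7.49 mM

7.49 mM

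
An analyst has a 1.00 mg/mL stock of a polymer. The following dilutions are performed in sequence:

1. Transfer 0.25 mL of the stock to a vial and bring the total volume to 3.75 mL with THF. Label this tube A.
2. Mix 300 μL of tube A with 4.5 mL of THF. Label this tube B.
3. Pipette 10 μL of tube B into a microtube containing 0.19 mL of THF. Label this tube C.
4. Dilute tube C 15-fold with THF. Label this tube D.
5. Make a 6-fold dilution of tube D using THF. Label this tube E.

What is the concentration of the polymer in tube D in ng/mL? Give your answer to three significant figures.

13.9 ng/mL

Step 1: 0.25 mL brought to 3.75 mL → factor 3.75/0.25 = 15
Step 2: 300 μL + 4.5 mL = 4800 μL total → factor 4800/300 = 16
Step 3: 10 μL + 0.19 mL = 200 μL total → factor 200/10 = 20
Step 4: 15-fold → factor 15
Dilution factor through tube D = 15 × 16 × 20 × 15 = 72000
[tube D] = 1.00 mg/mL / 72000 = 1.389 × 10^-5 mg/mL = 13.9 ng/mL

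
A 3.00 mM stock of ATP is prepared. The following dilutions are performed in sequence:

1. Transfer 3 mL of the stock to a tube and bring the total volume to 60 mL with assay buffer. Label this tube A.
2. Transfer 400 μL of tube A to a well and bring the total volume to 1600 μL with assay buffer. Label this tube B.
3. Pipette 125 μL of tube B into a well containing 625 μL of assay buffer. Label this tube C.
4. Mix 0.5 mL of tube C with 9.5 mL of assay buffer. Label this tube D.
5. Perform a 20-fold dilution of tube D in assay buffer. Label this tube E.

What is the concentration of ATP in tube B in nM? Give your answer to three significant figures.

3.75 × 10^4 nM

Step 1: 3 mL brought to 60 mL → factor 60/3 = 20
Step 2: 400 μL brought to 1600 μL → factor 1600/400 = 4
Dilution factor through tube B = 20 × 4 = 80
[tube B] = 3.00 mM / 80 = 0.03750 mM = 3.75 × 10^4 nM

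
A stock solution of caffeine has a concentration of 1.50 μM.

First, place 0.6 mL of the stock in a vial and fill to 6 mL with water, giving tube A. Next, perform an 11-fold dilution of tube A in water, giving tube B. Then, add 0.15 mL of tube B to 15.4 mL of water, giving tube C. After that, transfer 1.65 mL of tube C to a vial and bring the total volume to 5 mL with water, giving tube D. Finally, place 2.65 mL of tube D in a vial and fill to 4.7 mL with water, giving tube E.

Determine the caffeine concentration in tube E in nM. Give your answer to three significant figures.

Step 1: 0.6 mL brought to 6 mL → factor 6/0.6 = 10
Step 2: 11-fold → factor 11
Step 3: 0.15 mL + 15.4 mL = 15.55 mL total → factor 15.55/0.15 = 103.67
Step 4: 1.65 mL brought to 5 mL → factor 5/1.65 = 3.0303
Step 5: 2.65 mL brought to 4.7 mL → factor 4.7/2.65 = 1.7736
Overall dilution factor = 10 × 11 × 103.67 × 3.0303 × 1.7736 = 61287
Final = 1.50 μM / 61287 = 2.447 × 10^-5 μM = 0.0245 nM

0.0245 nM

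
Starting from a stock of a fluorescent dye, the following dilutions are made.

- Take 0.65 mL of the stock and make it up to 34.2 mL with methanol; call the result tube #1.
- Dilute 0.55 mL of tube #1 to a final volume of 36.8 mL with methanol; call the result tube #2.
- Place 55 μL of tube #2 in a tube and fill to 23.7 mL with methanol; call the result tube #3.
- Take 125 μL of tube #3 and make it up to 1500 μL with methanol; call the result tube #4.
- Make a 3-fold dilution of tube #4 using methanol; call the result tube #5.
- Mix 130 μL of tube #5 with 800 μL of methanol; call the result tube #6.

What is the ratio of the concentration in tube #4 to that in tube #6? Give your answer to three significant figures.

Step 1: 0.65 mL brought to 34.2 mL → factor 34.2/0.65 = 52.615
Step 2: 0.55 mL brought to 36.8 mL → factor 36.8/0.55 = 66.909
Step 3: 55 μL brought to 23.7 mL → factor 23700/55 = 430.91
Step 4: 125 μL brought to 1500 μL → factor 1500/125 = 12
Step 5: 3-fold → factor 3
Step 6: 130 μL + 800 μL = 930 μL total → factor 930/130 = 7.1538
Dilution factor to tube #4 = 1.8204 × 10^7; to tube #6 = 3.9068 × 10^8
[tube #4]/[tube #6] = (factor to tube #6)/(factor to tube #4) = 3.9068 × 10^8/1.8204 × 10^7 = 21.5

21.5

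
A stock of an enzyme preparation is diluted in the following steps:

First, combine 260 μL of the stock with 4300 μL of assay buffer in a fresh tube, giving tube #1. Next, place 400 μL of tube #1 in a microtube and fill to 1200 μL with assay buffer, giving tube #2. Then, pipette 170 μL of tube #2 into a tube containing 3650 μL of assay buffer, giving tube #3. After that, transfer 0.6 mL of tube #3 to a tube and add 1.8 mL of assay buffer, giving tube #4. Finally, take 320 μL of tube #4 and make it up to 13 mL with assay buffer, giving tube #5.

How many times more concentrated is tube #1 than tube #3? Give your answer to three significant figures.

Step 1: 260 μL + 4300 μL = 4560 μL total → factor 4560/260 = 17.538
Step 2: 400 μL brought to 1200 μL → factor 1200/400 = 3
Step 3: 170 μL + 3650 μL = 3820 μL total → factor 3820/170 = 22.471
Dilution factor to tube #1 = 17.538; to tube #3 = 1182.3
[tube #1]/[tube #3] = (factor to tube #3)/(factor to tube #1) = 1182.3/17.538 = 67.4

67.4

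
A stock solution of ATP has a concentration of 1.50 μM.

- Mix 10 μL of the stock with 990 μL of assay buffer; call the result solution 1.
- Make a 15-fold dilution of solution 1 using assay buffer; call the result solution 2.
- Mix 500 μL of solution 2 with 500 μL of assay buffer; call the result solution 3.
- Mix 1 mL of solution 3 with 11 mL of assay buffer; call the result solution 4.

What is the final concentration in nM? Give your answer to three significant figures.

0.0417 nM

Step 1: 10 μL + 990 μL = 1000 μL total → factor 1000/10 = 100
Step 2: 15-fold → factor 15
Step 3: 500 μL + 500 μL = 1000 μL total → factor 1000/500 = 2
Step 4: 1 mL + 11 mL = 12 mL total → factor 12/1 = 12
Overall dilution factor = 100 × 15 × 2 × 12 = 36000
Final = 1.50 μM / 36000 = 4.167 × 10^-5 μM = 0.0417 nM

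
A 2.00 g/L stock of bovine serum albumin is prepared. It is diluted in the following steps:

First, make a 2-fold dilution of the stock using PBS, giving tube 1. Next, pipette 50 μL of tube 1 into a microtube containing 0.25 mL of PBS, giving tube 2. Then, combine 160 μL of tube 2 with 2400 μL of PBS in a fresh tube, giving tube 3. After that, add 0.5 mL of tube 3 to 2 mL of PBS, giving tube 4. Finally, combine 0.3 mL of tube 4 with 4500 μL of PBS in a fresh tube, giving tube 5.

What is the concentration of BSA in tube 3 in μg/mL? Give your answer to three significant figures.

Step 1: 2-fold → factor 2
Step 2: 50 μL + 0.25 mL = 300 μL total → factor 300/50 = 6
Step 3: 160 μL + 2400 μL = 2560 μL total → factor 2560/160 = 16
Dilution factor through tube 3 = 2 × 6 × 16 = 192
[tube 3] = 2.00 g/L / 192 = 0.01042 g/L = 10.4 μg/mL

10.4 μg/mL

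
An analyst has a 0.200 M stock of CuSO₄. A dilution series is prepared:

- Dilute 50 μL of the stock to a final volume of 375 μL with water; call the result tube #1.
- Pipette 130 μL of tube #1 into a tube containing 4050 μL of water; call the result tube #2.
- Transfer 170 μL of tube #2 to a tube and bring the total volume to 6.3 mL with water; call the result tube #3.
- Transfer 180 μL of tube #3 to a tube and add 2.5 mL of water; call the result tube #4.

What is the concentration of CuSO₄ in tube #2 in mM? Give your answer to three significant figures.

0.829 mM

Step 1: 50 μL brought to 375 μL → factor 375/50 = 7.5
Step 2: 130 μL + 4050 μL = 4180 μL total → factor 4180/130 = 32.154
Dilution factor through tube #2 = 7.5 × 32.154 = 241.15
[tube #2] = 0.200 M / 241.15 = 0.0008293 M = 0.829 mM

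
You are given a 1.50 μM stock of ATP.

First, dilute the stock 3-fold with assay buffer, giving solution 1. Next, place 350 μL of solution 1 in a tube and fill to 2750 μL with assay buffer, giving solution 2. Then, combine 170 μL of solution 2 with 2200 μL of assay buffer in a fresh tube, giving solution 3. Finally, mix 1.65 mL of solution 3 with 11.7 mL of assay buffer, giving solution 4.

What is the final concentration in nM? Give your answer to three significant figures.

Step 1: 3-fold → factor 3
Step 2: 350 μL brought to 2750 μL → factor 2750/350 = 7.8571
Step 3: 170 μL + 2200 μL = 2370 μL total → factor 2370/170 = 13.941
Step 4: 1.65 mL + 11.7 mL = 13.35 mL total → factor 13.35/1.65 = 8.0909
Overall dilution factor = 3 × 7.8571 × 13.941 × 8.0909 = 2658.8
Final = 1.50 μM / 2658.8 = 0.0005642 μM = 0.564 nM

0.564 nM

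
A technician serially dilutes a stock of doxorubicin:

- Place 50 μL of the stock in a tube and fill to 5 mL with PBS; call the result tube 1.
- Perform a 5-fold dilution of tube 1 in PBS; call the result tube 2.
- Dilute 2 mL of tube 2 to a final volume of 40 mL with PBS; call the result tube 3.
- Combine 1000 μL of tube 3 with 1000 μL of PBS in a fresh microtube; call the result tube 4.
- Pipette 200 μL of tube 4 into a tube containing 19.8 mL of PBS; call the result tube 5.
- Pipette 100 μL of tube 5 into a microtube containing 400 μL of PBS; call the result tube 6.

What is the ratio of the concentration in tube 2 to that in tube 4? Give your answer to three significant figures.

Step 1: 50 μL brought to 5 mL → factor 5000/50 = 100
Step 2: 5-fold → factor 5
Step 3: 2 mL brought to 40 mL → factor 40/2 = 20
Step 4: 1000 μL + 1000 μL = 2000 μL total → factor 2000/1000 = 2
Dilution factor to tube 2 = 500; to tube 4 = 20000
[tube 2]/[tube 4] = (factor to tube 4)/(factor to tube 2) = 20000/500 = 40.0

40.0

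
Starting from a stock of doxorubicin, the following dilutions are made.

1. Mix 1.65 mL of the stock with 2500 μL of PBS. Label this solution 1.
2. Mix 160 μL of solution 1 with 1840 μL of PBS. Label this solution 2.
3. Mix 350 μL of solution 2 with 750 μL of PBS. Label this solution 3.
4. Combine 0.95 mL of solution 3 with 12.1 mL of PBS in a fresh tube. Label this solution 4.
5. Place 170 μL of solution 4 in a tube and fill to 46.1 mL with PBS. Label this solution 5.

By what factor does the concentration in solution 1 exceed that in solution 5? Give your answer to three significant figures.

Step 1: 1.65 mL + 2500 μL = 4.15 mL total → factor 4.15/1.65 = 2.5152
Step 2: 160 μL + 1840 μL = 2000 μL total → factor 2000/160 = 12.5
Step 3: 350 μL + 750 μL = 1100 μL total → factor 1100/350 = 3.1429
Step 4: 0.95 mL + 12.1 mL = 13.05 mL total → factor 13.05/0.95 = 13.737
Step 5: 170 μL brought to 46.1 mL → factor 46100/170 = 271.18
Dilution factor to solution 1 = 2.5152; to solution 5 = 3.6808 × 10^5
[solution 1]/[solution 5] = (factor to solution 5)/(factor to solution 1) = 3.6808 × 10^5/2.5152 = 1.46 × 10^5

1.46 × 10^5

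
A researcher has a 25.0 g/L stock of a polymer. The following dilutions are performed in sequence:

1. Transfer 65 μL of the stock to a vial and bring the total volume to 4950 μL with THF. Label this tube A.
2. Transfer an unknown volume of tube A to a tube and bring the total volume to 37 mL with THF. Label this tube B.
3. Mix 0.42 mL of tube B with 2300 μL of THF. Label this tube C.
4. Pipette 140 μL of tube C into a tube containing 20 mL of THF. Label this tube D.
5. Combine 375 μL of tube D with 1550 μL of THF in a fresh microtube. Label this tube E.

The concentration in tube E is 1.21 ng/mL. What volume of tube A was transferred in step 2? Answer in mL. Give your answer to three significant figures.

0.652 mL

Step 1: 65 μL brought to 4950 μL → factor 4950/65 = 76.154
Step 2: v brought to 37 mL → factor = 37 mL/v
Step 3: 0.42 mL + 2300 μL = 2.72 mL total → factor 2.72/0.42 = 6.4762
Step 4: 140 μL + 20 mL = 20140 μL total → factor 20140/140 = 143.86
Step 5: 375 μL + 1550 μL = 1925 μL total → factor 1925/375 = 5.1333
Product of known-step factors = 3.642 × 10^5
Overall factor = 25.0 g/L / (1.21 ng/mL) = 2.0661 × 10^7
Step-2 factor = 2.0661 × 10^7 / 3.642 × 10^5 = 56.73
v = 37 mL / 56.73 = 0.652 mL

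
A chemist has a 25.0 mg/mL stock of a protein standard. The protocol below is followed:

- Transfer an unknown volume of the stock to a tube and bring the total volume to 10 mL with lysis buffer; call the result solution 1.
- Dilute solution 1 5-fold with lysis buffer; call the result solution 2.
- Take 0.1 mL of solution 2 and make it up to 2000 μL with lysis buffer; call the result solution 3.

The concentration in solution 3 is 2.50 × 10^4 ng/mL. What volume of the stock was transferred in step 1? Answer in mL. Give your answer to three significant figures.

1.00 mL

Step 1: v brought to 10 mL → factor = 10 mL/v
Step 2: 5-fold → factor 5
Step 3: 0.1 mL brought to 2000 μL → factor 2/0.1 = 20
Product of known-step factors = 100
Overall factor = 25.0 mg/mL / (2.50 × 10^4 ng/mL) = 1000
Step-1 factor = 1000 / 100 = 10
v = 10 mL / 10 = 1.00 mL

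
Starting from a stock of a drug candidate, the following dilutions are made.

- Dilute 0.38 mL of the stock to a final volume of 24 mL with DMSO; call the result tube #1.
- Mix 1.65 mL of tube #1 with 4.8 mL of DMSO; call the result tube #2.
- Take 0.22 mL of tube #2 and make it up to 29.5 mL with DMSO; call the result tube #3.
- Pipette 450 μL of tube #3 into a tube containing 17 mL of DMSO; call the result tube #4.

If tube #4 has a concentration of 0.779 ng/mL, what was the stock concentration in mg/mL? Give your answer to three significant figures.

1.00 mg/mL

Step 1: 0.38 mL brought to 24 mL → factor 24/0.38 = 63.158
Step 2: 1.65 mL + 4.8 mL = 6.45 mL total → factor 6.45/1.65 = 3.9091
Step 3: 0.22 mL brought to 29.5 mL → factor 29.5/0.22 = 134.09
Step 4: 450 μL + 17 mL = 17450 μL total → factor 17450/450 = 38.778
Overall dilution factor = 63.158 × 3.9091 × 134.09 × 38.778 = 1.2838 × 10^6
Stock = 0.779 ng/mL × 1.2838 × 10^6 = 1.000 × 10^6 ng/mL = 1.00 mg/mL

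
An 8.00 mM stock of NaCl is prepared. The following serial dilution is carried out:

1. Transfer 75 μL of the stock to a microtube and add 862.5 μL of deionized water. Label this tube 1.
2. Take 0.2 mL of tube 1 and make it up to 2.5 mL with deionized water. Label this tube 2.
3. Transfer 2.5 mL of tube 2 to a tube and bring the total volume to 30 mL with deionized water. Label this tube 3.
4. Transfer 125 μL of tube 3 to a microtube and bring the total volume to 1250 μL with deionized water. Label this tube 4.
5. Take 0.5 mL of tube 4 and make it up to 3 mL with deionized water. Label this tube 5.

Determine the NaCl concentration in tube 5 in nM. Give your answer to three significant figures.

71.1 nM

Step 1: 75 μL + 862.5 μL = 937.5 μL total → factor 937.5/75 = 12.5
Step 2: 0.2 mL brought to 2.5 mL → factor 2.5/0.2 = 12.5
Step 3: 2.5 mL brought to 30 mL → factor 30/2.5 = 12
Step 4: 125 μL brought to 1250 μL → factor 1250/125 = 10
Step 5: 0.5 mL brought to 3 mL → factor 3/0.5 = 6
Overall dilution factor = 12.5 × 12.5 × 12 × 10 × 6 = 1.125 × 10^5
Final = 8.00 mM / 1.125 × 10^5 = 7.111 × 10^-5 mM = 71.1 nM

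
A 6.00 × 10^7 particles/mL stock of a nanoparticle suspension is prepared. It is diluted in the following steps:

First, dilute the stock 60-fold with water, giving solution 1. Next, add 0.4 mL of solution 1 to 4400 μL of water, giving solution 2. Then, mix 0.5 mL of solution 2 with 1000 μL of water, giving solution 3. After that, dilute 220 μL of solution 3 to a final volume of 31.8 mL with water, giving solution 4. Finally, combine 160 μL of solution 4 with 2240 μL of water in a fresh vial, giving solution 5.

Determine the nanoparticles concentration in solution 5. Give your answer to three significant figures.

12.8 particles/mL

Step 1: 60-fold → factor 60
Step 2: 0.4 mL + 4400 μL = 4.8 mL total → factor 4.8/0.4 = 12
Step 3: 0.5 mL + 1000 μL = 1.5 mL total → factor 1.5/0.5 = 3
Step 4: 220 μL brought to 31.8 mL → factor 31800/220 = 144.55
Step 5: 160 μL + 2240 μL = 2400 μL total → factor 2400/160 = 15
Overall dilution factor = 60 × 12 × 3 × 144.55 × 15 = 4.6833 × 10^6
Final = 6.00 × 10^7 particles/mL / 4.6833 × 10^6 = 12.8 particles/mL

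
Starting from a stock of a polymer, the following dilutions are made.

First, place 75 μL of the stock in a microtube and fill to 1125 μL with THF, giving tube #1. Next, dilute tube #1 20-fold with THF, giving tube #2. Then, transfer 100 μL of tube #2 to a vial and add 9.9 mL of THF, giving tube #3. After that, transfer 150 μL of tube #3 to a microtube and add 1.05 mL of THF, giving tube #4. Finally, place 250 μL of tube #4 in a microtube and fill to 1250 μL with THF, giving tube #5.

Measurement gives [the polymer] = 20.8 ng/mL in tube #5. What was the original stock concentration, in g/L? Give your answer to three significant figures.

Step 1: 75 μL brought to 1125 μL → factor 1125/75 = 15
Step 2: 20-fold → factor 20
Step 3: 100 μL + 9.9 mL = 10000 μL total → factor 10000/100 = 100
Step 4: 150 μL + 1.05 mL = 1200 μL total → factor 1200/150 = 8
Step 5: 250 μL brought to 1250 μL → factor 1250/250 = 5
Overall dilution factor = 15 × 20 × 100 × 8 × 5 = 1.2 × 10^6
Stock = 20.8 ng/mL × 1.2 × 10^6 = 2.496 × 10^7 ng/mL = 25.0 g/L

25.0 g/L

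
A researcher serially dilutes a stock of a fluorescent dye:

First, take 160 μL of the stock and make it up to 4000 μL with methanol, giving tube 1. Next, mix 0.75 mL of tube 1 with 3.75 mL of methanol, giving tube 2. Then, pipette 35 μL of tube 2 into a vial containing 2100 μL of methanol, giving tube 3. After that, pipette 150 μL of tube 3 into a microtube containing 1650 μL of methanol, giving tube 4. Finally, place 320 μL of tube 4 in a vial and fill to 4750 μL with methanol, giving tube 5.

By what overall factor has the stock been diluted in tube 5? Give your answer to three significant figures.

Step 1: 160 μL brought to 4000 μL → factor 4000/160 = 25
Step 2: 0.75 mL + 3.75 mL = 4.5 mL total → factor 4.5/0.75 = 6
Step 3: 35 μL + 2100 μL = 2135 μL total → factor 2135/35 = 61
Step 4: 150 μL + 1650 μL = 1800 μL total → factor 1800/150 = 12
Step 5: 320 μL brought to 4750 μL → factor 4750/320 = 14.844
Overall dilution factor = 25 × 6 × 61 × 12 × 14.844 = 1.6298 × 10^6

1.63 × 10^6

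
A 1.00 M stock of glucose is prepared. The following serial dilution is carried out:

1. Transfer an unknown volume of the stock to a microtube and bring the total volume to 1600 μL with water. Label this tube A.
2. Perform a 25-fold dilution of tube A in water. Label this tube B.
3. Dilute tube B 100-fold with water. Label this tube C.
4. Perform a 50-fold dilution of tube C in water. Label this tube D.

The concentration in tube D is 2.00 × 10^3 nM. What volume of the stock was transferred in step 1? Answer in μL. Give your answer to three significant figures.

400 μL

Step 1: v brought to 1600 μL → factor = 1600 μL/v
Step 2: 25-fold → factor 25
Step 3: 100-fold → factor 100
Step 4: 50-fold → factor 50
Product of known-step factors = 1.25 × 10^5
Overall factor = 1.00 M / (2.00 × 10^3 nM) = 5 × 10^5
Step-1 factor = 5 × 10^5 / 1.25 × 10^5 = 4
v = 1600 μL / 4 = 400 μL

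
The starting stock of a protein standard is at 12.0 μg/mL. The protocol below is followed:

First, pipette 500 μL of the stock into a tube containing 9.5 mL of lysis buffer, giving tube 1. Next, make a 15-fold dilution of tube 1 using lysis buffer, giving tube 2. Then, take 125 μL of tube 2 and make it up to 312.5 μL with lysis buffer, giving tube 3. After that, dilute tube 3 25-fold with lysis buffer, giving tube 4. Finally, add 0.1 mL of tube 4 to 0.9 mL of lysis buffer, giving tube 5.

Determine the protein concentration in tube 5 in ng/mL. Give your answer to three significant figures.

Step 1: 500 μL + 9.5 mL = 10000 μL total → factor 10000/500 = 20
Step 2: 15-fold → factor 15
Step 3: 125 μL brought to 312.5 μL → factor 312.5/125 = 2.5
Step 4: 25-fold → factor 25
Step 5: 0.1 mL + 0.9 mL = 1 mL total → factor 1/0.1 = 10
Overall dilution factor = 20 × 15 × 2.5 × 25 × 10 = 1.875 × 10^5
Final = 12.0 μg/mL / 1.875 × 10^5 = 6.400 × 10^-5 μg/mL = 0.0640 ng/mL

0.0640 ng/mL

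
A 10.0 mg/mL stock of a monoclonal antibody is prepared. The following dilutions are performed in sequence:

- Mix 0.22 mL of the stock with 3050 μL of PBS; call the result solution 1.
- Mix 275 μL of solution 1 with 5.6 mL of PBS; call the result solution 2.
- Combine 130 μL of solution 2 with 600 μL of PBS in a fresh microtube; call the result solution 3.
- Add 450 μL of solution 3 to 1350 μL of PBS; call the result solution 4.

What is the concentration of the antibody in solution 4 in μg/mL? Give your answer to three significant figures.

1.40 μg/mL

Step 1: 0.22 mL + 3050 μL = 3.27 mL total → factor 3.27/0.22 = 14.864
Step 2: 275 μL + 5.6 mL = 5875 μL total → factor 5875/275 = 21.364
Step 3: 130 μL + 600 μL = 730 μL total → factor 730/130 = 5.6154
Step 4: 450 μL + 1350 μL = 1800 μL total → factor 1800/450 = 4
Overall dilution factor = 14.864 × 21.364 × 5.6154 × 4 = 7132.5
Final = 10.0 mg/mL / 7132.5 = 0.001402 mg/mL = 1.40 μg/mL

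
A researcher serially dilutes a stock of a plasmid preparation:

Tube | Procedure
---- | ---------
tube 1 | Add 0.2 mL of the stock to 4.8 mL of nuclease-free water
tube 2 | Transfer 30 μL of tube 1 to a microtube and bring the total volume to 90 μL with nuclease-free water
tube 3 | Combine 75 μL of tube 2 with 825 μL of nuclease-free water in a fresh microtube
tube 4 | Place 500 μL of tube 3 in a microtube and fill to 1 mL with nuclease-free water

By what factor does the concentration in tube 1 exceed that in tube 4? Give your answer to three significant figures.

72.0

Step 1: 0.2 mL + 4.8 mL = 5 mL total → factor 5/0.2 = 25
Step 2: 30 μL brought to 90 μL → factor 90/30 = 3
Step 3: 75 μL + 825 μL = 900 μL total → factor 900/75 = 12
Step 4: 500 μL brought to 1 mL → factor 1000/500 = 2
Dilution factor to tube 1 = 25; to tube 4 = 1800
[tube 1]/[tube 4] = (factor to tube 4)/(factor to tube 1) = 1800/25 = 72.0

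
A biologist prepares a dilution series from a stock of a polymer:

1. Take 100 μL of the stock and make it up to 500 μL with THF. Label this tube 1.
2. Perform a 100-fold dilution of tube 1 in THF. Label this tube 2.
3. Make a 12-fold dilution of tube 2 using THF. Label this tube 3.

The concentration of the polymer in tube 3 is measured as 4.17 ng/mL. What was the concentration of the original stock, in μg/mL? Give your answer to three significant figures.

Step 1: 100 μL brought to 500 μL → factor 500/100 = 5
Step 2: 100-fold → factor 100
Step 3: 12-fold → factor 12
Overall dilution factor = 5 × 100 × 12 = 6000
Stock = 4.17 ng/mL × 6000 = 2.502 × 10^4 ng/mL = 25.0 μg/mL

25.0 μg/mL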